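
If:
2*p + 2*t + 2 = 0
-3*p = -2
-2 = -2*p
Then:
No Solution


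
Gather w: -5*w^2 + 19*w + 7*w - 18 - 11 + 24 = -5*w^2 + 26*w - 5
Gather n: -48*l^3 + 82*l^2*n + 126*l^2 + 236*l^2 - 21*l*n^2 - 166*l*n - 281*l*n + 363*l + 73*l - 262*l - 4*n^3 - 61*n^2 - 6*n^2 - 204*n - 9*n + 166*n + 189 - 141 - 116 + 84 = -48*l^3 + 362*l^2 + 174*l - 4*n^3 + n^2*(-21*l - 67) + n*(82*l^2 - 447*l - 47) + 16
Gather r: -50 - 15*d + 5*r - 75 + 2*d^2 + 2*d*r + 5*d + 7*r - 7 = 2*d^2 - 10*d + r*(2*d + 12) - 132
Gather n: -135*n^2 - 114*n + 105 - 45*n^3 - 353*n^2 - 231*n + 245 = -45*n^3 - 488*n^2 - 345*n + 350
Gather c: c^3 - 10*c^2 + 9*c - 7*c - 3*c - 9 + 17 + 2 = c^3 - 10*c^2 - c + 10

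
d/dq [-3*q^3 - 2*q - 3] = -9*q^2 - 2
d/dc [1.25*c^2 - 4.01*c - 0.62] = 2.5*c - 4.01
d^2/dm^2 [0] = 0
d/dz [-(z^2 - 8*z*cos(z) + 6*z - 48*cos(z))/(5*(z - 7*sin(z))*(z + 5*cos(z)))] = (2*(z - 7*sin(z))*(z + 5*cos(z))*(-4*z*sin(z) - z - 24*sin(z) + 4*cos(z) - 3) - (z - 7*sin(z))*(5*sin(z) - 1)*(z^2 - 8*z*cos(z) + 6*z - 48*cos(z)) - (z + 5*cos(z))*(7*cos(z) - 1)*(z^2 - 8*z*cos(z) + 6*z - 48*cos(z)))/(5*(z - 7*sin(z))^2*(z + 5*cos(z))^2)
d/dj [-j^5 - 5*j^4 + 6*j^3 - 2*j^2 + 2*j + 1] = -5*j^4 - 20*j^3 + 18*j^2 - 4*j + 2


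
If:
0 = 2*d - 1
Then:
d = 1/2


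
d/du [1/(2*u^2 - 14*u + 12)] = (7/2 - u)/(u^2 - 7*u + 6)^2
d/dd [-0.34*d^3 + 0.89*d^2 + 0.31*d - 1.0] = -1.02*d^2 + 1.78*d + 0.31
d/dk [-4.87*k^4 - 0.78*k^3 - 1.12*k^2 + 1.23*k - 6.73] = -19.48*k^3 - 2.34*k^2 - 2.24*k + 1.23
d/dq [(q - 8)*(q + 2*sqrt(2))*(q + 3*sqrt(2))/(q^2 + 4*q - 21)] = (q^4 + 8*q^3 - 107*q^2 + 60*sqrt(2)*q^2 - 210*sqrt(2)*q + 528*q + 132 + 840*sqrt(2))/(q^4 + 8*q^3 - 26*q^2 - 168*q + 441)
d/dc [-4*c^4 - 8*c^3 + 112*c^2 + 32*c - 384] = -16*c^3 - 24*c^2 + 224*c + 32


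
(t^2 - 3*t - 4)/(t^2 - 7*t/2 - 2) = 2*(t + 1)/(2*t + 1)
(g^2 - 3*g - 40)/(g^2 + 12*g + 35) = (g - 8)/(g + 7)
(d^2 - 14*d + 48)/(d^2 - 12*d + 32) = (d - 6)/(d - 4)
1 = 1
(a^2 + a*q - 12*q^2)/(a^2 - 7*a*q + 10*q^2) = (a^2 + a*q - 12*q^2)/(a^2 - 7*a*q + 10*q^2)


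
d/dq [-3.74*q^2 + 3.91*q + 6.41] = 3.91 - 7.48*q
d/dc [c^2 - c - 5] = 2*c - 1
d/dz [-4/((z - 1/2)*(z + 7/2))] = 64*(2*z + 3)/((2*z - 1)^2*(2*z + 7)^2)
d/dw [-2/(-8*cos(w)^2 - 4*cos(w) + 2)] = 2*(4*cos(w) + 1)*sin(w)/(4*cos(w)^2 + 2*cos(w) - 1)^2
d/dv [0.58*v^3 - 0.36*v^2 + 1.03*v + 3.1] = 1.74*v^2 - 0.72*v + 1.03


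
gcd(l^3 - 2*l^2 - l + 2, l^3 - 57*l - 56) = l + 1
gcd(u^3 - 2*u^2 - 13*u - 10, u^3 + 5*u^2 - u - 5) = u + 1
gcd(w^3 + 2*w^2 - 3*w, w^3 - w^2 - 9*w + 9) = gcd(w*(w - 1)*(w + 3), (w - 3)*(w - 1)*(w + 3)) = w^2 + 2*w - 3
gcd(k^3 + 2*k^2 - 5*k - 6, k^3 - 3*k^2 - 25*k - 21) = k^2 + 4*k + 3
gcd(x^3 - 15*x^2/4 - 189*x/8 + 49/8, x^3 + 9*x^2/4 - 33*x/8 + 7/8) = x^2 + 13*x/4 - 7/8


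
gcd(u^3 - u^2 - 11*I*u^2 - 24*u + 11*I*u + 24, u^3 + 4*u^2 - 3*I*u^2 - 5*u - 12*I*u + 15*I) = u^2 + u*(-1 - 3*I) + 3*I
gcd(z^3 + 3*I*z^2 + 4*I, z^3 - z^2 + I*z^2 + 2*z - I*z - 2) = z^2 + I*z + 2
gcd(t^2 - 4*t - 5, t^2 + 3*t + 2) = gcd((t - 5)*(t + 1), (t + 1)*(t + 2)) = t + 1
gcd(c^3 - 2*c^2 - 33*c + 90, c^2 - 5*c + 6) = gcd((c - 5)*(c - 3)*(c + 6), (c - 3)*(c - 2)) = c - 3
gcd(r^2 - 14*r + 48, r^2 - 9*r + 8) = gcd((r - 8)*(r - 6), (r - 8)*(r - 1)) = r - 8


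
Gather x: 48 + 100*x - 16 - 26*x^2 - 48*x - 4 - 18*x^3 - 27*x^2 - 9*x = -18*x^3 - 53*x^2 + 43*x + 28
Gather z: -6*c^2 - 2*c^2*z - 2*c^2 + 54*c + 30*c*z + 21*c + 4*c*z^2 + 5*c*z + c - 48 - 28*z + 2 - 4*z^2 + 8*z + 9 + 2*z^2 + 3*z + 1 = -8*c^2 + 76*c + z^2*(4*c - 2) + z*(-2*c^2 + 35*c - 17) - 36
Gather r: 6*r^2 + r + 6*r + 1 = 6*r^2 + 7*r + 1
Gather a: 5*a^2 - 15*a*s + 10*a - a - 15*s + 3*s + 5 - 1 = 5*a^2 + a*(9 - 15*s) - 12*s + 4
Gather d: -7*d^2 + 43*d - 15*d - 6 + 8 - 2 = -7*d^2 + 28*d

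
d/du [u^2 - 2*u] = 2*u - 2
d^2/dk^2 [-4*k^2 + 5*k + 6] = -8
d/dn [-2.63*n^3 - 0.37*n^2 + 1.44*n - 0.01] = -7.89*n^2 - 0.74*n + 1.44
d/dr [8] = 0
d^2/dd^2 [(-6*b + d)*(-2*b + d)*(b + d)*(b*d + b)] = 2*b*(4*b^2 - 21*b*d - 7*b + 6*d^2 + 3*d)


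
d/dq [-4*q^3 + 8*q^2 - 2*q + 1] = -12*q^2 + 16*q - 2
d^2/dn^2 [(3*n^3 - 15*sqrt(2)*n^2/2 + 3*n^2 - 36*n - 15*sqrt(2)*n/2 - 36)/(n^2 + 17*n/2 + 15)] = 36*(25*sqrt(2)*n^3 + 49*n^3 + 150*sqrt(2)*n^2 + 402*n^2 + 150*sqrt(2)*n + 1212*n - 325*sqrt(2) + 1424)/(8*n^6 + 204*n^5 + 2094*n^4 + 11033*n^3 + 31410*n^2 + 45900*n + 27000)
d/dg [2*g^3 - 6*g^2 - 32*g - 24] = 6*g^2 - 12*g - 32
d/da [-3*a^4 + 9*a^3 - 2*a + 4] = -12*a^3 + 27*a^2 - 2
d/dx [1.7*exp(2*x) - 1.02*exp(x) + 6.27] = (3.4*exp(x) - 1.02)*exp(x)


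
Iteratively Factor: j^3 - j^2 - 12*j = (j - 4)*(j^2 + 3*j) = (j - 4)*(j + 3)*(j)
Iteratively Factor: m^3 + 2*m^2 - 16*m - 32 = (m + 4)*(m^2 - 2*m - 8) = (m + 2)*(m + 4)*(m - 4)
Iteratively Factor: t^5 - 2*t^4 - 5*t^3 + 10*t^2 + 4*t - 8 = (t - 2)*(t^4 - 5*t^2 + 4) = (t - 2)*(t + 2)*(t^3 - 2*t^2 - t + 2) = (t - 2)*(t - 1)*(t + 2)*(t^2 - t - 2) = (t - 2)*(t - 1)*(t + 1)*(t + 2)*(t - 2)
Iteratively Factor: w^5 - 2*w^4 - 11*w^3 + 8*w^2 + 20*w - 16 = (w - 1)*(w^4 - w^3 - 12*w^2 - 4*w + 16) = (w - 1)*(w + 2)*(w^3 - 3*w^2 - 6*w + 8) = (w - 4)*(w - 1)*(w + 2)*(w^2 + w - 2) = (w - 4)*(w - 1)^2*(w + 2)*(w + 2)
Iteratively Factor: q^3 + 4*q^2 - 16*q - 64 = (q + 4)*(q^2 - 16) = (q + 4)^2*(q - 4)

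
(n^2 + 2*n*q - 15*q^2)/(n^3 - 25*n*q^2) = (-n + 3*q)/(n*(-n + 5*q))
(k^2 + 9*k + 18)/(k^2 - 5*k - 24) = (k + 6)/(k - 8)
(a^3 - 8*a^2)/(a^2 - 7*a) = a*(a - 8)/(a - 7)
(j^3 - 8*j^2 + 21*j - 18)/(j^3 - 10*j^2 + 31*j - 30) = (j - 3)/(j - 5)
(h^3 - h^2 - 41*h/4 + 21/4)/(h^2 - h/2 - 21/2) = h - 1/2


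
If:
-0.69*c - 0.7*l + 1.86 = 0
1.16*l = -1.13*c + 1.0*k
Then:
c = 2.69565217391304 - 1.01449275362319*l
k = 0.0136231884057971*l + 3.04608695652174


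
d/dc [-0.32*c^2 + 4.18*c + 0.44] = 4.18 - 0.64*c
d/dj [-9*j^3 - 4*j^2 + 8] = j*(-27*j - 8)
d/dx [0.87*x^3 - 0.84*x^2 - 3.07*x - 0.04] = 2.61*x^2 - 1.68*x - 3.07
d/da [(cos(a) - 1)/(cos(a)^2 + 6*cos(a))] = (sin(a) - 6*sin(a)/cos(a)^2 - 2*tan(a))/(cos(a) + 6)^2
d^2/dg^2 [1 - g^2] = -2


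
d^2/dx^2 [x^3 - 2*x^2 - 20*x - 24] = 6*x - 4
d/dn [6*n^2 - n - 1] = 12*n - 1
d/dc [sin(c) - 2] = cos(c)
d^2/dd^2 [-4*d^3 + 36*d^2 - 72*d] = 72 - 24*d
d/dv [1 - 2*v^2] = -4*v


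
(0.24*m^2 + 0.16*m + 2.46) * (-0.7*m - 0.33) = -0.168*m^3 - 0.1912*m^2 - 1.7748*m - 0.8118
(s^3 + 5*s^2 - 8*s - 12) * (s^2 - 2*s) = s^5 + 3*s^4 - 18*s^3 + 4*s^2 + 24*s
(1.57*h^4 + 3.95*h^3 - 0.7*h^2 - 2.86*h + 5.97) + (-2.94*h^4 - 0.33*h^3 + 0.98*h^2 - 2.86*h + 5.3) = -1.37*h^4 + 3.62*h^3 + 0.28*h^2 - 5.72*h + 11.27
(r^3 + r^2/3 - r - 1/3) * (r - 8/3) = r^4 - 7*r^3/3 - 17*r^2/9 + 7*r/3 + 8/9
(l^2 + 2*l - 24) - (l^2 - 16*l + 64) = 18*l - 88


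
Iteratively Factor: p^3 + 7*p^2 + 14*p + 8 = (p + 4)*(p^2 + 3*p + 2) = (p + 1)*(p + 4)*(p + 2)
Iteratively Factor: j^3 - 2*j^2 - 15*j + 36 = (j - 3)*(j^2 + j - 12) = (j - 3)^2*(j + 4)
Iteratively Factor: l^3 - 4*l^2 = (l)*(l^2 - 4*l) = l*(l - 4)*(l)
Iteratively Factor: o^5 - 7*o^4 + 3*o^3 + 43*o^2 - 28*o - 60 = (o - 5)*(o^4 - 2*o^3 - 7*o^2 + 8*o + 12) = (o - 5)*(o - 3)*(o^3 + o^2 - 4*o - 4) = (o - 5)*(o - 3)*(o - 2)*(o^2 + 3*o + 2) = (o - 5)*(o - 3)*(o - 2)*(o + 1)*(o + 2)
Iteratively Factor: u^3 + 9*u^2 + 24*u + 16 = (u + 4)*(u^2 + 5*u + 4) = (u + 4)^2*(u + 1)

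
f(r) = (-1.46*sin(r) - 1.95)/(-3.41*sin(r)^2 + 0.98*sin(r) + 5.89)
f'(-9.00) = 0.08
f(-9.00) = -0.27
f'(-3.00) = 0.15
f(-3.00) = -0.31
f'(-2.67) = 0.07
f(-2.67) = -0.27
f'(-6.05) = -0.28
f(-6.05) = -0.39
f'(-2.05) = -0.10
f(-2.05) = -0.28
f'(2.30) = 0.58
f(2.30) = -0.64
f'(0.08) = -0.22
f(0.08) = -0.35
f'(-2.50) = 0.02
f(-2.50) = -0.26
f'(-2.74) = 0.08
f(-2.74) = -0.28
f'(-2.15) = -0.07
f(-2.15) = -0.27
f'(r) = (6.82*sin(r)*cos(r) - 0.98*cos(r))*(-1.46*sin(r) - 1.95)/(-3.41*sin(r)^2 + 0.98*sin(r) + 5.89)^2 - 1.46*cos(r)/(-3.41*sin(r)^2 + 0.98*sin(r) + 5.89) = (-13.299*sin(r) + 2.4893*cos(2*r) - 9.1777)*cos(r)/(-3.41*sin(r)^2 + 0.98*sin(r) + 5.89)^2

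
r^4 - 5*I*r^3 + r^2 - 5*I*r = r*(r - 5*I)*(r - I)*(r + I)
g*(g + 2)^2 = g^3 + 4*g^2 + 4*g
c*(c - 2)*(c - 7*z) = c^3 - 7*c^2*z - 2*c^2 + 14*c*z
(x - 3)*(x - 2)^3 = x^4 - 9*x^3 + 30*x^2 - 44*x + 24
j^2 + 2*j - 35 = (j - 5)*(j + 7)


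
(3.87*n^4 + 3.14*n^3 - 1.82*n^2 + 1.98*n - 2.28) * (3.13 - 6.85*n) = -26.5095*n^5 - 9.3959*n^4 + 22.2952*n^3 - 19.2596*n^2 + 21.8154*n - 7.1364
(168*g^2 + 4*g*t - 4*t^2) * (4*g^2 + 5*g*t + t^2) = 672*g^4 + 856*g^3*t + 172*g^2*t^2 - 16*g*t^3 - 4*t^4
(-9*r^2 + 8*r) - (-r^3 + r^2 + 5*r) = r^3 - 10*r^2 + 3*r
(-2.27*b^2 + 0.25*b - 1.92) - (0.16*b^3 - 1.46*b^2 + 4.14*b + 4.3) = -0.16*b^3 - 0.81*b^2 - 3.89*b - 6.22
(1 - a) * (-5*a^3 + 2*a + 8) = 5*a^4 - 5*a^3 - 2*a^2 - 6*a + 8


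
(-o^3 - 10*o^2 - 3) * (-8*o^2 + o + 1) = 8*o^5 + 79*o^4 - 11*o^3 + 14*o^2 - 3*o - 3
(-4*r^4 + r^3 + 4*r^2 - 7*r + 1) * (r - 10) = -4*r^5 + 41*r^4 - 6*r^3 - 47*r^2 + 71*r - 10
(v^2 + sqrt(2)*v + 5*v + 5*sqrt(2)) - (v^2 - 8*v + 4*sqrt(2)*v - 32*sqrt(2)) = -3*sqrt(2)*v + 13*v + 37*sqrt(2)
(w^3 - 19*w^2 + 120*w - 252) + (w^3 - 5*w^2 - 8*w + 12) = 2*w^3 - 24*w^2 + 112*w - 240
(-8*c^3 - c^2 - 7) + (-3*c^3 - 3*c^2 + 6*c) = -11*c^3 - 4*c^2 + 6*c - 7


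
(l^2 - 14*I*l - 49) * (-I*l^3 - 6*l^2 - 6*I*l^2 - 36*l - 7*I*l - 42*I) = -I*l^5 - 20*l^4 - 6*I*l^4 - 120*l^3 + 126*I*l^3 + 196*l^2 + 756*I*l^2 + 1176*l + 343*I*l + 2058*I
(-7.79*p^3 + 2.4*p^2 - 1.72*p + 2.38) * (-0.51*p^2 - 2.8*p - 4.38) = 3.9729*p^5 + 20.588*p^4 + 28.2774*p^3 - 6.9098*p^2 + 0.8696*p - 10.4244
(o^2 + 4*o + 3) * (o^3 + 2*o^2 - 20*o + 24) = o^5 + 6*o^4 - 9*o^3 - 50*o^2 + 36*o + 72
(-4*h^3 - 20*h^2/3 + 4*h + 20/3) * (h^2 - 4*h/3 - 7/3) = -4*h^5 - 4*h^4/3 + 200*h^3/9 + 152*h^2/9 - 164*h/9 - 140/9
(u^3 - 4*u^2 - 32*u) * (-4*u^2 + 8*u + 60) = -4*u^5 + 24*u^4 + 156*u^3 - 496*u^2 - 1920*u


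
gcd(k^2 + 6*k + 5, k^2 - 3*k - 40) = k + 5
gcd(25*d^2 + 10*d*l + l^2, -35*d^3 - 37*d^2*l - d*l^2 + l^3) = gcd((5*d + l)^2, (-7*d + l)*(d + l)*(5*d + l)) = 5*d + l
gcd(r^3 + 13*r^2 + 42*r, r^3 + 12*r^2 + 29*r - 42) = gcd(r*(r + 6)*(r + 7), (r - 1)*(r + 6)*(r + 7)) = r^2 + 13*r + 42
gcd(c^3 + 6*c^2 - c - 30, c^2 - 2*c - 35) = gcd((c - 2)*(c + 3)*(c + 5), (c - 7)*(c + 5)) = c + 5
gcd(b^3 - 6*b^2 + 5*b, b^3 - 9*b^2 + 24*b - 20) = b - 5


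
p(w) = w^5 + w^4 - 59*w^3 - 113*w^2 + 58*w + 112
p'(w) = 5*w^4 + 4*w^3 - 177*w^2 - 226*w + 58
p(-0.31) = 84.92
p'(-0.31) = 110.98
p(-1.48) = -32.39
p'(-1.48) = 15.80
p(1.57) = -288.18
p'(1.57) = -687.25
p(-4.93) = 1827.61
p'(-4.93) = -655.44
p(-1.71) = -28.66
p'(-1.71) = -50.35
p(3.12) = -2208.53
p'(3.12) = -1774.83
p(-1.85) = -18.43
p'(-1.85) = -96.44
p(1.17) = -65.25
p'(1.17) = -432.94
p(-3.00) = 352.00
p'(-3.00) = -560.00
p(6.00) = -7280.00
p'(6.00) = -326.00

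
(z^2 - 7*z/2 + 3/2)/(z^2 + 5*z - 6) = (2*z^2 - 7*z + 3)/(2*(z^2 + 5*z - 6))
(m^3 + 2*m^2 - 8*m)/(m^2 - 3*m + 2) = m*(m + 4)/(m - 1)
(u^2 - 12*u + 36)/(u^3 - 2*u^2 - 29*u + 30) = (u - 6)/(u^2 + 4*u - 5)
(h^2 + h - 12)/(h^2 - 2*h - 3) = (h + 4)/(h + 1)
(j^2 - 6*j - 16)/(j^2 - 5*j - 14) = (j - 8)/(j - 7)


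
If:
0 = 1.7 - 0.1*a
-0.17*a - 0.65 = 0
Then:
No Solution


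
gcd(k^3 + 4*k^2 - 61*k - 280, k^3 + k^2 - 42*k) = k + 7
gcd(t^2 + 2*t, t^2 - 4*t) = t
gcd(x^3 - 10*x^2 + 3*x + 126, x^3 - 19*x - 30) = x + 3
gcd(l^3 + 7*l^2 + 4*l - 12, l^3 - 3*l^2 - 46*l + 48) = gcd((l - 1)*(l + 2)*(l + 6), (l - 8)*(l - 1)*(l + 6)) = l^2 + 5*l - 6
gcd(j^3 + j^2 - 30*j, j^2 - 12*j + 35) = j - 5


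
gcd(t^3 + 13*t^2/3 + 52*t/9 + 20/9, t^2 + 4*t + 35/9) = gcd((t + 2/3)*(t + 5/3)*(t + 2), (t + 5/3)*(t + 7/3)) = t + 5/3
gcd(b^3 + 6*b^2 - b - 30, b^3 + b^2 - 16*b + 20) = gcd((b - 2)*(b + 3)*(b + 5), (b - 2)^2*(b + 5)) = b^2 + 3*b - 10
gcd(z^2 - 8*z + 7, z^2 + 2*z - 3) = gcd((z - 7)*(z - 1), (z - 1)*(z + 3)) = z - 1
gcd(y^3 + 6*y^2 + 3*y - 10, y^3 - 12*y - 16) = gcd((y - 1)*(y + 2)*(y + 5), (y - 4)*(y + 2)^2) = y + 2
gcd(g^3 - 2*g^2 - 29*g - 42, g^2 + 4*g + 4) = g + 2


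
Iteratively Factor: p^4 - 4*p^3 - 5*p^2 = (p + 1)*(p^3 - 5*p^2) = p*(p + 1)*(p^2 - 5*p) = p*(p - 5)*(p + 1)*(p)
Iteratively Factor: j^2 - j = (j - 1)*(j)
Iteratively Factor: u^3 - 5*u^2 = (u)*(u^2 - 5*u) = u^2*(u - 5)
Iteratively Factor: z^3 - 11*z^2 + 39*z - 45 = (z - 5)*(z^2 - 6*z + 9) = (z - 5)*(z - 3)*(z - 3)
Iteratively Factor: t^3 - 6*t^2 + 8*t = (t - 4)*(t^2 - 2*t) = t*(t - 4)*(t - 2)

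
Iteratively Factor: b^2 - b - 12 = (b - 4)*(b + 3)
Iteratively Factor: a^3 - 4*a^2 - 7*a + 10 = (a - 1)*(a^2 - 3*a - 10) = (a - 1)*(a + 2)*(a - 5)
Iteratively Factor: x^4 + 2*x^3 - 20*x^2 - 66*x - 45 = (x + 3)*(x^3 - x^2 - 17*x - 15) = (x + 3)^2*(x^2 - 4*x - 5) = (x - 5)*(x + 3)^2*(x + 1)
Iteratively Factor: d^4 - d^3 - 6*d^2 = (d + 2)*(d^3 - 3*d^2) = d*(d + 2)*(d^2 - 3*d) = d*(d - 3)*(d + 2)*(d)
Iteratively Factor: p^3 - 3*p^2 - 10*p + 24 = (p - 4)*(p^2 + p - 6) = (p - 4)*(p - 2)*(p + 3)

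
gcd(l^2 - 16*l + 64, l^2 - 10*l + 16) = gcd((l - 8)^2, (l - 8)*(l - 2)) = l - 8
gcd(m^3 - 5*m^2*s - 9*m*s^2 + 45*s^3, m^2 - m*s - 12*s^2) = m + 3*s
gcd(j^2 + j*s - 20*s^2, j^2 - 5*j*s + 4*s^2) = -j + 4*s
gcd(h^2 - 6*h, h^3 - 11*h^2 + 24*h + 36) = h - 6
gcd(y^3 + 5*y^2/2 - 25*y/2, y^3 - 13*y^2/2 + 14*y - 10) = y - 5/2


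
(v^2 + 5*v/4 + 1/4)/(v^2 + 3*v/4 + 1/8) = 2*(v + 1)/(2*v + 1)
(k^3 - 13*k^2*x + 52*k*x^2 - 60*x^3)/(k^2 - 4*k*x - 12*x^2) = (k^2 - 7*k*x + 10*x^2)/(k + 2*x)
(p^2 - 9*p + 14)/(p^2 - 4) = (p - 7)/(p + 2)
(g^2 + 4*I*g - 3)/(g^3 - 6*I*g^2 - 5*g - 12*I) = (g + 3*I)/(g^2 - 7*I*g - 12)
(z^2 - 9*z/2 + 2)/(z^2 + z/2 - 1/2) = (z - 4)/(z + 1)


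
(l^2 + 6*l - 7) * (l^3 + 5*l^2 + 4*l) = l^5 + 11*l^4 + 27*l^3 - 11*l^2 - 28*l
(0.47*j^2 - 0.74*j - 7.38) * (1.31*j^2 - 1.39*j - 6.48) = 0.6157*j^4 - 1.6227*j^3 - 11.6848*j^2 + 15.0534*j + 47.8224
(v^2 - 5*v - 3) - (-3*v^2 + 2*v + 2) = 4*v^2 - 7*v - 5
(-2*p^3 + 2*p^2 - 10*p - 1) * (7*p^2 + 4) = -14*p^5 + 14*p^4 - 78*p^3 + p^2 - 40*p - 4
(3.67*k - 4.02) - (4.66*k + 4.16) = -0.99*k - 8.18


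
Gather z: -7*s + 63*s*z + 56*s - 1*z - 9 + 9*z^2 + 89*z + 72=49*s + 9*z^2 + z*(63*s + 88) + 63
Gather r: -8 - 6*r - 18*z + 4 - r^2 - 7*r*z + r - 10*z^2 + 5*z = -r^2 + r*(-7*z - 5) - 10*z^2 - 13*z - 4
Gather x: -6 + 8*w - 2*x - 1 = 8*w - 2*x - 7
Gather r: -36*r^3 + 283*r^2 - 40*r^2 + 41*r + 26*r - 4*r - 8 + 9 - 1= -36*r^3 + 243*r^2 + 63*r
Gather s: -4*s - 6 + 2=-4*s - 4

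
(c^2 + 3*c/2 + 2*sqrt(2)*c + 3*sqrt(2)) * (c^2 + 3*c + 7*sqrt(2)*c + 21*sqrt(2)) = c^4 + 9*c^3/2 + 9*sqrt(2)*c^3 + 65*c^2/2 + 81*sqrt(2)*c^2/2 + 81*sqrt(2)*c/2 + 126*c + 126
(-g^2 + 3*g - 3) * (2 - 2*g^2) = 2*g^4 - 6*g^3 + 4*g^2 + 6*g - 6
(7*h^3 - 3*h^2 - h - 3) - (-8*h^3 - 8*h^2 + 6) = 15*h^3 + 5*h^2 - h - 9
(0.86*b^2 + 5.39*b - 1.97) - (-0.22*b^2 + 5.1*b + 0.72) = 1.08*b^2 + 0.29*b - 2.69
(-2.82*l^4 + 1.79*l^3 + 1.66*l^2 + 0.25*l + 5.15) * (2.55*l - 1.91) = -7.191*l^5 + 9.9507*l^4 + 0.8141*l^3 - 2.5331*l^2 + 12.655*l - 9.8365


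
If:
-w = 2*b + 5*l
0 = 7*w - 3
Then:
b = -5*l/2 - 3/14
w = 3/7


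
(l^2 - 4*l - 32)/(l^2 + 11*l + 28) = (l - 8)/(l + 7)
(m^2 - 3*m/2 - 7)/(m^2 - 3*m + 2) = (m^2 - 3*m/2 - 7)/(m^2 - 3*m + 2)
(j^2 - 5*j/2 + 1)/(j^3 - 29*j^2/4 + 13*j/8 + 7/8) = 4*(j - 2)/(4*j^2 - 27*j - 7)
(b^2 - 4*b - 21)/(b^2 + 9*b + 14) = (b^2 - 4*b - 21)/(b^2 + 9*b + 14)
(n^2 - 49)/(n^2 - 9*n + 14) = (n + 7)/(n - 2)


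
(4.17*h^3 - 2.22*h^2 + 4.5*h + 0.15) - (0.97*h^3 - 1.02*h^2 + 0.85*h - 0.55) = 3.2*h^3 - 1.2*h^2 + 3.65*h + 0.7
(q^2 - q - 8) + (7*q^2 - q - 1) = 8*q^2 - 2*q - 9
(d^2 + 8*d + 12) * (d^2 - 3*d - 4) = d^4 + 5*d^3 - 16*d^2 - 68*d - 48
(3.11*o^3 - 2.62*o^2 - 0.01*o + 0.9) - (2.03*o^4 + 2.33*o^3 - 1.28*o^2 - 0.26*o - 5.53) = -2.03*o^4 + 0.78*o^3 - 1.34*o^2 + 0.25*o + 6.43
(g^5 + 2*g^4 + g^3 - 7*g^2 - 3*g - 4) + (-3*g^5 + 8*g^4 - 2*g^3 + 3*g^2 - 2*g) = -2*g^5 + 10*g^4 - g^3 - 4*g^2 - 5*g - 4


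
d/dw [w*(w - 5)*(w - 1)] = 3*w^2 - 12*w + 5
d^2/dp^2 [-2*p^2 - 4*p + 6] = -4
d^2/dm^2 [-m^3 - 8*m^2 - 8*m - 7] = -6*m - 16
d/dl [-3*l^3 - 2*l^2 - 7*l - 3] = -9*l^2 - 4*l - 7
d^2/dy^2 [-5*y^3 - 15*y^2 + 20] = -30*y - 30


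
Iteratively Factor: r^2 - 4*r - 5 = (r - 5)*(r + 1)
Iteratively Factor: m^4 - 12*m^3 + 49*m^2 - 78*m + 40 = (m - 1)*(m^3 - 11*m^2 + 38*m - 40) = (m - 4)*(m - 1)*(m^2 - 7*m + 10) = (m - 4)*(m - 2)*(m - 1)*(m - 5)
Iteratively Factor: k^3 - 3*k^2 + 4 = (k + 1)*(k^2 - 4*k + 4) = (k - 2)*(k + 1)*(k - 2)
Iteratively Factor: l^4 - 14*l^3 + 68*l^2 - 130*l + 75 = (l - 1)*(l^3 - 13*l^2 + 55*l - 75) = (l - 3)*(l - 1)*(l^2 - 10*l + 25) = (l - 5)*(l - 3)*(l - 1)*(l - 5)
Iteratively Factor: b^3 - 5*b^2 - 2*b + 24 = (b - 3)*(b^2 - 2*b - 8) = (b - 3)*(b + 2)*(b - 4)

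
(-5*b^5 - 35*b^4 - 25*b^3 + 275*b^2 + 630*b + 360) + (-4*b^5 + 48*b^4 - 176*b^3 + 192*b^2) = -9*b^5 + 13*b^4 - 201*b^3 + 467*b^2 + 630*b + 360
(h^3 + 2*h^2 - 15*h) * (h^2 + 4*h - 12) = h^5 + 6*h^4 - 19*h^3 - 84*h^2 + 180*h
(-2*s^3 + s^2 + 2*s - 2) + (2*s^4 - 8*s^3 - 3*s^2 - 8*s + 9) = 2*s^4 - 10*s^3 - 2*s^2 - 6*s + 7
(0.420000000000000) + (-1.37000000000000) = -0.950000000000000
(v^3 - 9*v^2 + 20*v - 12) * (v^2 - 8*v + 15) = v^5 - 17*v^4 + 107*v^3 - 307*v^2 + 396*v - 180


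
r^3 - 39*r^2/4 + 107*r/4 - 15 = (r - 5)*(r - 4)*(r - 3/4)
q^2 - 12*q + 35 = (q - 7)*(q - 5)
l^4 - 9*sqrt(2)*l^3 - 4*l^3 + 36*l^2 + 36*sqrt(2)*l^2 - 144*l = l*(l - 4)*(l - 6*sqrt(2))*(l - 3*sqrt(2))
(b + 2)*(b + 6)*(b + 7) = b^3 + 15*b^2 + 68*b + 84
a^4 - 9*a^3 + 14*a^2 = a^2*(a - 7)*(a - 2)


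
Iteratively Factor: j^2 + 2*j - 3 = (j - 1)*(j + 3)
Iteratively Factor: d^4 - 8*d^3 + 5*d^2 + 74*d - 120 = (d - 5)*(d^3 - 3*d^2 - 10*d + 24) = (d - 5)*(d + 3)*(d^2 - 6*d + 8) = (d - 5)*(d - 2)*(d + 3)*(d - 4)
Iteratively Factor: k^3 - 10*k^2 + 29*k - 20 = (k - 5)*(k^2 - 5*k + 4) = (k - 5)*(k - 1)*(k - 4)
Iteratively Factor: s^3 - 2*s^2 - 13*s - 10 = (s - 5)*(s^2 + 3*s + 2) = (s - 5)*(s + 2)*(s + 1)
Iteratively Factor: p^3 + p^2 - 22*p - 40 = (p - 5)*(p^2 + 6*p + 8) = (p - 5)*(p + 2)*(p + 4)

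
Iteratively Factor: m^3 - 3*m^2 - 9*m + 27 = (m - 3)*(m^2 - 9) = (m - 3)*(m + 3)*(m - 3)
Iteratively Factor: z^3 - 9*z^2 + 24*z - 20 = (z - 2)*(z^2 - 7*z + 10) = (z - 5)*(z - 2)*(z - 2)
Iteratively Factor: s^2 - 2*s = (s)*(s - 2)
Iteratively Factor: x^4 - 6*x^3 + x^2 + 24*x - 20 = (x - 1)*(x^3 - 5*x^2 - 4*x + 20) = (x - 1)*(x + 2)*(x^2 - 7*x + 10) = (x - 2)*(x - 1)*(x + 2)*(x - 5)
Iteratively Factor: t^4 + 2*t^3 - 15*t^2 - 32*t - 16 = (t + 1)*(t^3 + t^2 - 16*t - 16) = (t + 1)^2*(t^2 - 16) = (t + 1)^2*(t + 4)*(t - 4)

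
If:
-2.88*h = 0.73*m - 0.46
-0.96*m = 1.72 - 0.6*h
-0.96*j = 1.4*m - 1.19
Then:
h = 0.53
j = 3.37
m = -1.46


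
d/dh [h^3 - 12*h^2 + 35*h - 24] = 3*h^2 - 24*h + 35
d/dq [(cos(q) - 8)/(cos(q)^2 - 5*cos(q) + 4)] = (cos(q)^2 - 16*cos(q) + 36)*sin(q)/(cos(q)^2 - 5*cos(q) + 4)^2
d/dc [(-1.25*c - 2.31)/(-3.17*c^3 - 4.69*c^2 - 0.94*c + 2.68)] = (3.9625*c^3 + 5.8625*c^2 + 1.175*c - (1.25*c + 2.31)*(9.51*c^2 + 9.38*c + 0.94) - 3.35)/(3.17*c^3 + 4.69*c^2 + 0.94*c - 2.68)^2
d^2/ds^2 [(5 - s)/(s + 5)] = 20/(s + 5)^3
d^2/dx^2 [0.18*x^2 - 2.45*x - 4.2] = 0.360000000000000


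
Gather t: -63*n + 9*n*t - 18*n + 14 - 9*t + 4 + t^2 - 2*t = -81*n + t^2 + t*(9*n - 11) + 18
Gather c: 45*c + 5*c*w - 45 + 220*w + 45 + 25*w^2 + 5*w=c*(5*w + 45) + 25*w^2 + 225*w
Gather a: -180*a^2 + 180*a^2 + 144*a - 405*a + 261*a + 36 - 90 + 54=0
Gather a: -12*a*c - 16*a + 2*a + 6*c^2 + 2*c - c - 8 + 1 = a*(-12*c - 14) + 6*c^2 + c - 7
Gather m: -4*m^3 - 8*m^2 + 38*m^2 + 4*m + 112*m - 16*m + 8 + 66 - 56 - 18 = -4*m^3 + 30*m^2 + 100*m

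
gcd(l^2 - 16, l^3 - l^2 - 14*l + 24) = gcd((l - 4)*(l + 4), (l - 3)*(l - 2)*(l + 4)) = l + 4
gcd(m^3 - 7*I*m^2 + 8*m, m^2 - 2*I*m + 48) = m - 8*I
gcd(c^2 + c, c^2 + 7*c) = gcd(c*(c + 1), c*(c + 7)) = c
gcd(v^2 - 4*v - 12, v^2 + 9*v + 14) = v + 2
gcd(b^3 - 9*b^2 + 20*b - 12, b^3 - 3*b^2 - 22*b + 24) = b^2 - 7*b + 6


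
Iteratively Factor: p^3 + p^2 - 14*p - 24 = (p + 2)*(p^2 - p - 12) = (p + 2)*(p + 3)*(p - 4)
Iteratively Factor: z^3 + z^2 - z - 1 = (z + 1)*(z^2 - 1) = (z + 1)^2*(z - 1)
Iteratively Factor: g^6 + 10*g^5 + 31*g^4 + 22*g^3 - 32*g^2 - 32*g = (g + 4)*(g^5 + 6*g^4 + 7*g^3 - 6*g^2 - 8*g) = (g + 2)*(g + 4)*(g^4 + 4*g^3 - g^2 - 4*g) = (g - 1)*(g + 2)*(g + 4)*(g^3 + 5*g^2 + 4*g) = (g - 1)*(g + 2)*(g + 4)^2*(g^2 + g) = (g - 1)*(g + 1)*(g + 2)*(g + 4)^2*(g)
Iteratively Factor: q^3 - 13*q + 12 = (q + 4)*(q^2 - 4*q + 3) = (q - 1)*(q + 4)*(q - 3)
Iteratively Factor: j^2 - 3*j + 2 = (j - 2)*(j - 1)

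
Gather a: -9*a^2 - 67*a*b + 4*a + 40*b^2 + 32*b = -9*a^2 + a*(4 - 67*b) + 40*b^2 + 32*b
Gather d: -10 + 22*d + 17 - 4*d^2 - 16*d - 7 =-4*d^2 + 6*d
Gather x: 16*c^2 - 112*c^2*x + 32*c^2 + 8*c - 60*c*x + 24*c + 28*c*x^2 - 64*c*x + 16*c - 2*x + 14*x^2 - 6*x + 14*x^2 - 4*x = 48*c^2 + 48*c + x^2*(28*c + 28) + x*(-112*c^2 - 124*c - 12)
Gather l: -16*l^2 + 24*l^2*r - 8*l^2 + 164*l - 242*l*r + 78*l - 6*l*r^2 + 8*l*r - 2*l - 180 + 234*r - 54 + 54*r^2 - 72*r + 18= l^2*(24*r - 24) + l*(-6*r^2 - 234*r + 240) + 54*r^2 + 162*r - 216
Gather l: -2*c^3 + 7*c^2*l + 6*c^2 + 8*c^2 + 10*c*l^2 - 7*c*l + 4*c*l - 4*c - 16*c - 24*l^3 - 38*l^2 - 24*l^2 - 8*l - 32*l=-2*c^3 + 14*c^2 - 20*c - 24*l^3 + l^2*(10*c - 62) + l*(7*c^2 - 3*c - 40)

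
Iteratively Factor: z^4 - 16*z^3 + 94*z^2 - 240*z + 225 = (z - 3)*(z^3 - 13*z^2 + 55*z - 75) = (z - 3)^2*(z^2 - 10*z + 25) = (z - 5)*(z - 3)^2*(z - 5)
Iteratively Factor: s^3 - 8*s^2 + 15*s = (s)*(s^2 - 8*s + 15) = s*(s - 3)*(s - 5)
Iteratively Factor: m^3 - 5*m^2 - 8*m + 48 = (m + 3)*(m^2 - 8*m + 16) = (m - 4)*(m + 3)*(m - 4)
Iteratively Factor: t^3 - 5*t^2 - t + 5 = (t - 1)*(t^2 - 4*t - 5) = (t - 1)*(t + 1)*(t - 5)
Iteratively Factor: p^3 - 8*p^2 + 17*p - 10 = (p - 2)*(p^2 - 6*p + 5) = (p - 5)*(p - 2)*(p - 1)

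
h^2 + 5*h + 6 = (h + 2)*(h + 3)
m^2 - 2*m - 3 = (m - 3)*(m + 1)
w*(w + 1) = w^2 + w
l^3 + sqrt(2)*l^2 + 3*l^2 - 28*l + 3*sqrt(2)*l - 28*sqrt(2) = (l - 4)*(l + 7)*(l + sqrt(2))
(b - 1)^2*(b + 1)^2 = b^4 - 2*b^2 + 1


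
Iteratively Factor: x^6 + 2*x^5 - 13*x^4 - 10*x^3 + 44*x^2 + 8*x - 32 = (x - 2)*(x^5 + 4*x^4 - 5*x^3 - 20*x^2 + 4*x + 16) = (x - 2)*(x + 1)*(x^4 + 3*x^3 - 8*x^2 - 12*x + 16) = (x - 2)*(x - 1)*(x + 1)*(x^3 + 4*x^2 - 4*x - 16) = (x - 2)^2*(x - 1)*(x + 1)*(x^2 + 6*x + 8) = (x - 2)^2*(x - 1)*(x + 1)*(x + 2)*(x + 4)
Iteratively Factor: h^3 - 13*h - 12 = (h + 1)*(h^2 - h - 12) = (h + 1)*(h + 3)*(h - 4)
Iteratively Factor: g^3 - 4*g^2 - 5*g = (g + 1)*(g^2 - 5*g) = g*(g + 1)*(g - 5)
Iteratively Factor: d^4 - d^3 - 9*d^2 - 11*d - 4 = (d + 1)*(d^3 - 2*d^2 - 7*d - 4) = (d + 1)^2*(d^2 - 3*d - 4) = (d - 4)*(d + 1)^2*(d + 1)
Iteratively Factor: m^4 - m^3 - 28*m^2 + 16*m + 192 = (m + 4)*(m^3 - 5*m^2 - 8*m + 48) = (m + 3)*(m + 4)*(m^2 - 8*m + 16) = (m - 4)*(m + 3)*(m + 4)*(m - 4)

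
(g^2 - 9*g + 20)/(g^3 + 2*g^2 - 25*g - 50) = (g - 4)/(g^2 + 7*g + 10)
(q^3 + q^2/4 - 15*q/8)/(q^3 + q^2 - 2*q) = (q^2 + q/4 - 15/8)/(q^2 + q - 2)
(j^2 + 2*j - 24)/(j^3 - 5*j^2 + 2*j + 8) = (j + 6)/(j^2 - j - 2)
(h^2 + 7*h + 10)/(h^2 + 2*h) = (h + 5)/h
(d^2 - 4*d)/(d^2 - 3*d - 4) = d/(d + 1)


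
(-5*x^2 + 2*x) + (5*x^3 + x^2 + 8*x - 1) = 5*x^3 - 4*x^2 + 10*x - 1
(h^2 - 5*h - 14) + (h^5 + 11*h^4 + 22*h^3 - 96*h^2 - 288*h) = h^5 + 11*h^4 + 22*h^3 - 95*h^2 - 293*h - 14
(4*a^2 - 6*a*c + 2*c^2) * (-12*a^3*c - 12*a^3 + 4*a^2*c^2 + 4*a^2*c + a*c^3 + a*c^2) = -48*a^5*c - 48*a^5 + 88*a^4*c^2 + 88*a^4*c - 44*a^3*c^3 - 44*a^3*c^2 + 2*a^2*c^4 + 2*a^2*c^3 + 2*a*c^5 + 2*a*c^4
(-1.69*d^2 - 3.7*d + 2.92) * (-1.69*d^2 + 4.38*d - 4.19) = 2.8561*d^4 - 1.1492*d^3 - 14.0597*d^2 + 28.2926*d - 12.2348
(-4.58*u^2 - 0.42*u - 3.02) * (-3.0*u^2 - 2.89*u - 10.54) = 13.74*u^4 + 14.4962*u^3 + 58.547*u^2 + 13.1546*u + 31.8308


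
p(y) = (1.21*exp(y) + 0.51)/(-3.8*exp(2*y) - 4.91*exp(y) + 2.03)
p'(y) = (1.21*exp(y) + 0.51)*(7.6*exp(2*y) + 4.91*exp(y))/(-3.8*exp(2*y) - 4.91*exp(y) + 2.03)^2 + 1.21*exp(y)/(-3.8*exp(2*y) - 4.91*exp(y) + 2.03) = (4.598*exp(2*y) + 3.876*exp(y) + 4.9604)*exp(y)/(14.44*exp(4*y) + 37.316*exp(3*y) + 8.6801*exp(2*y) - 19.9346*exp(y) + 4.1209)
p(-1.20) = 4.24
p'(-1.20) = 46.27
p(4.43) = -0.00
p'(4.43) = 0.00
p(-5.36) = 0.26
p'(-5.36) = 0.01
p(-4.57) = 0.26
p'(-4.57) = 0.01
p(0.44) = -0.16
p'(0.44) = 0.16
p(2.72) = -0.02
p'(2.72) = 0.02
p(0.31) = -0.18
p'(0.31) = 0.19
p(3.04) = -0.01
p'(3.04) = 0.01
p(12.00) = 0.00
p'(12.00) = 0.00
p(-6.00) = 0.25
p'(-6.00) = 0.00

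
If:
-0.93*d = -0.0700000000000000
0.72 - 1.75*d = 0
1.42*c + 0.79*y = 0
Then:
No Solution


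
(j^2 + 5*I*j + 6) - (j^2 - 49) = 5*I*j + 55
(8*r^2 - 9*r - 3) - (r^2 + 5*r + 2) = 7*r^2 - 14*r - 5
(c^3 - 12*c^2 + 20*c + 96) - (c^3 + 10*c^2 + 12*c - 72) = -22*c^2 + 8*c + 168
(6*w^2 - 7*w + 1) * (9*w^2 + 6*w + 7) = 54*w^4 - 27*w^3 + 9*w^2 - 43*w + 7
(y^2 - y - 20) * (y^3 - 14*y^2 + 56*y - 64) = y^5 - 15*y^4 + 50*y^3 + 160*y^2 - 1056*y + 1280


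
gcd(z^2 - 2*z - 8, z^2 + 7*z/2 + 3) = z + 2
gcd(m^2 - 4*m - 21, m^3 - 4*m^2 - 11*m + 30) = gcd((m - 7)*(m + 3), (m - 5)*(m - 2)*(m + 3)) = m + 3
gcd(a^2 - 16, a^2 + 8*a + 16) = a + 4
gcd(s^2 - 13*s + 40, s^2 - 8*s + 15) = s - 5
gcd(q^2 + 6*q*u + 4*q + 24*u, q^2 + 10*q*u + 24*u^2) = q + 6*u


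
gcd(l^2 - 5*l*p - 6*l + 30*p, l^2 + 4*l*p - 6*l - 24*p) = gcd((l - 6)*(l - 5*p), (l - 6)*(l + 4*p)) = l - 6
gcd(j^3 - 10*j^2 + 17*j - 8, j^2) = 1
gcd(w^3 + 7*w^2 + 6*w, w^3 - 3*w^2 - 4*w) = w^2 + w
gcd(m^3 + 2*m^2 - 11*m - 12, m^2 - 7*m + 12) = m - 3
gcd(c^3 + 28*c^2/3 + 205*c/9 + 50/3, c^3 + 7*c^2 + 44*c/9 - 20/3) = c^2 + 23*c/3 + 10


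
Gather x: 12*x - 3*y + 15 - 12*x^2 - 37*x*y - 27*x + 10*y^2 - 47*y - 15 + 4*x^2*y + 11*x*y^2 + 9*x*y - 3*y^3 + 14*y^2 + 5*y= x^2*(4*y - 12) + x*(11*y^2 - 28*y - 15) - 3*y^3 + 24*y^2 - 45*y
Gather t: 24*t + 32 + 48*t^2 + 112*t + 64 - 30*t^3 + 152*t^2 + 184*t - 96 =-30*t^3 + 200*t^2 + 320*t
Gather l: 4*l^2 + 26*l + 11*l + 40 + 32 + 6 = 4*l^2 + 37*l + 78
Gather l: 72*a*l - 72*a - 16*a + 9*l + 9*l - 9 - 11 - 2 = -88*a + l*(72*a + 18) - 22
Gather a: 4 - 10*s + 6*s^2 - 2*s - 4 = 6*s^2 - 12*s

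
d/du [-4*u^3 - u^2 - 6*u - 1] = -12*u^2 - 2*u - 6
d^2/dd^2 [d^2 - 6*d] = 2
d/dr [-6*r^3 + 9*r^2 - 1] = 18*r*(1 - r)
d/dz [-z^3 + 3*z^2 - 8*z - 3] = -3*z^2 + 6*z - 8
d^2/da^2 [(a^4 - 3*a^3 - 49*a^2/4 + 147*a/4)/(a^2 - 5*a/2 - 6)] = 2*(8*a^6 - 60*a^5 + 6*a^4 + 715*a^3 - 1116*a^2 + 2700*a - 7938)/(8*a^6 - 60*a^5 + 6*a^4 + 595*a^3 - 36*a^2 - 2160*a - 1728)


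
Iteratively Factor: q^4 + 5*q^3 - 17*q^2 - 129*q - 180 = (q + 4)*(q^3 + q^2 - 21*q - 45) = (q - 5)*(q + 4)*(q^2 + 6*q + 9) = (q - 5)*(q + 3)*(q + 4)*(q + 3)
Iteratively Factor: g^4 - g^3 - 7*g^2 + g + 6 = (g - 3)*(g^3 + 2*g^2 - g - 2) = (g - 3)*(g + 1)*(g^2 + g - 2) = (g - 3)*(g - 1)*(g + 1)*(g + 2)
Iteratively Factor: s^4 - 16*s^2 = (s - 4)*(s^3 + 4*s^2) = s*(s - 4)*(s^2 + 4*s) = s*(s - 4)*(s + 4)*(s)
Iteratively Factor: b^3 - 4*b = (b)*(b^2 - 4) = b*(b + 2)*(b - 2)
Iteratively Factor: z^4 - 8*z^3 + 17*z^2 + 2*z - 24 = (z - 2)*(z^3 - 6*z^2 + 5*z + 12) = (z - 3)*(z - 2)*(z^2 - 3*z - 4) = (z - 3)*(z - 2)*(z + 1)*(z - 4)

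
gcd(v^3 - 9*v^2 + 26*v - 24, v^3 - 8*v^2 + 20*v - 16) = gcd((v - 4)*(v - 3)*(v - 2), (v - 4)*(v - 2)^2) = v^2 - 6*v + 8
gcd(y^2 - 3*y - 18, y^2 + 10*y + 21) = y + 3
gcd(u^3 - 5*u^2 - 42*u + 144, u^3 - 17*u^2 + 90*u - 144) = u^2 - 11*u + 24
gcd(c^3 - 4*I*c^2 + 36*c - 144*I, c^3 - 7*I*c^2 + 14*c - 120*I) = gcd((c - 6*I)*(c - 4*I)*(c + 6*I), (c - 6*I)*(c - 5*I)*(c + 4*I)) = c - 6*I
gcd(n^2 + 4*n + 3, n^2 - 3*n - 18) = n + 3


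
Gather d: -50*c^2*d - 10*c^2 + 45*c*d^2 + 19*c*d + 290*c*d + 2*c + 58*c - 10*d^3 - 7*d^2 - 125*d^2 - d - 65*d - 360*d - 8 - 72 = -10*c^2 + 60*c - 10*d^3 + d^2*(45*c - 132) + d*(-50*c^2 + 309*c - 426) - 80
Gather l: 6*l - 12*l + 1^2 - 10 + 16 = 7 - 6*l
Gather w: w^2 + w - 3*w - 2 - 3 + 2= w^2 - 2*w - 3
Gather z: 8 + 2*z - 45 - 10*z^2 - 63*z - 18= -10*z^2 - 61*z - 55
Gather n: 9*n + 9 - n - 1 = 8*n + 8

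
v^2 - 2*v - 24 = (v - 6)*(v + 4)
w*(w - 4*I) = w^2 - 4*I*w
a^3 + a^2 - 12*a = a*(a - 3)*(a + 4)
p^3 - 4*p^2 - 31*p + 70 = (p - 7)*(p - 2)*(p + 5)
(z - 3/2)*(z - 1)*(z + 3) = z^3 + z^2/2 - 6*z + 9/2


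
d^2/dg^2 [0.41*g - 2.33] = 0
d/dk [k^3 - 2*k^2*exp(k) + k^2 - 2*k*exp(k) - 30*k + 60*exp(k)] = -2*k^2*exp(k) + 3*k^2 - 6*k*exp(k) + 2*k + 58*exp(k) - 30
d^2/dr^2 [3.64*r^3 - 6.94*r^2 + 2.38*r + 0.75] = 21.84*r - 13.88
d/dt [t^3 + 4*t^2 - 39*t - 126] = 3*t^2 + 8*t - 39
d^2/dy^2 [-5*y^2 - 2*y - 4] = -10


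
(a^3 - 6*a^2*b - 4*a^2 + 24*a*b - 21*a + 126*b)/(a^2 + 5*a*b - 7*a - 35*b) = (a^2 - 6*a*b + 3*a - 18*b)/(a + 5*b)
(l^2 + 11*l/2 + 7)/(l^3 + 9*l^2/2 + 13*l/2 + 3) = (2*l + 7)/(2*l^2 + 5*l + 3)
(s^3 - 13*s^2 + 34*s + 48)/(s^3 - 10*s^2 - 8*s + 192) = (s + 1)/(s + 4)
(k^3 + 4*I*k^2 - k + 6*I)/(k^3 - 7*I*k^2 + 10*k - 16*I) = (k + 3*I)/(k - 8*I)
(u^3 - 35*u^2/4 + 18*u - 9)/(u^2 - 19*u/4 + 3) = (u^2 - 8*u + 12)/(u - 4)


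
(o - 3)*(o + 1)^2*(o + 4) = o^4 + 3*o^3 - 9*o^2 - 23*o - 12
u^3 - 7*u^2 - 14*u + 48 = (u - 8)*(u - 2)*(u + 3)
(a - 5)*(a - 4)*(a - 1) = a^3 - 10*a^2 + 29*a - 20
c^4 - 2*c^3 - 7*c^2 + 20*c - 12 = (c - 2)^2*(c - 1)*(c + 3)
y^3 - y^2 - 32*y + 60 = (y - 5)*(y - 2)*(y + 6)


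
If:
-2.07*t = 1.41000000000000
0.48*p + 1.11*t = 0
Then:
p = 1.58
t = -0.68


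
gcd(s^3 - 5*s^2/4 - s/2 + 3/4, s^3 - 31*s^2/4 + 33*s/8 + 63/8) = s + 3/4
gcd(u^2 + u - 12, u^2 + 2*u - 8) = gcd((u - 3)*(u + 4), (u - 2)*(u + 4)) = u + 4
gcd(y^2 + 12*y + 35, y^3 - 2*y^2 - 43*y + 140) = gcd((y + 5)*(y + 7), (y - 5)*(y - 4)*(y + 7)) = y + 7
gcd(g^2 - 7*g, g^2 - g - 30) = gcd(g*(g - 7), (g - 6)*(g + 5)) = 1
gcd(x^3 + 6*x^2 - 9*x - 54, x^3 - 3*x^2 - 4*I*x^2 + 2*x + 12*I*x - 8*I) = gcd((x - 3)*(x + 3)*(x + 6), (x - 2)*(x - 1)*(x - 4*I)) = 1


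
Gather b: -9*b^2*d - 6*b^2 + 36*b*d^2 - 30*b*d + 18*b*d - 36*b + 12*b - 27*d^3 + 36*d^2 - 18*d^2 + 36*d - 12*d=b^2*(-9*d - 6) + b*(36*d^2 - 12*d - 24) - 27*d^3 + 18*d^2 + 24*d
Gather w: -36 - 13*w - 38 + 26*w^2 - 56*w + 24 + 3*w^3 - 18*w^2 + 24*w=3*w^3 + 8*w^2 - 45*w - 50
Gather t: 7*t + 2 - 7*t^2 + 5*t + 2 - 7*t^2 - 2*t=-14*t^2 + 10*t + 4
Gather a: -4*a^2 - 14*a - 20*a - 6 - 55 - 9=-4*a^2 - 34*a - 70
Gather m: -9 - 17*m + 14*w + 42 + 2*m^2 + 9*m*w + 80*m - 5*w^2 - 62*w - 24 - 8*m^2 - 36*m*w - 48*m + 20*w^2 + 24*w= -6*m^2 + m*(15 - 27*w) + 15*w^2 - 24*w + 9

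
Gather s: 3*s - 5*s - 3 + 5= 2 - 2*s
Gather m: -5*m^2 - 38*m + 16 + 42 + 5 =-5*m^2 - 38*m + 63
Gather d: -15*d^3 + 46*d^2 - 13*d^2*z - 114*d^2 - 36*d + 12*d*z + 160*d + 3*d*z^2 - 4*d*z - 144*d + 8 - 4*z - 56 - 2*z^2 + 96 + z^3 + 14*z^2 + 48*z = -15*d^3 + d^2*(-13*z - 68) + d*(3*z^2 + 8*z - 20) + z^3 + 12*z^2 + 44*z + 48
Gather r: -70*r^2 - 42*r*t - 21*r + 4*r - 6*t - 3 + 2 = -70*r^2 + r*(-42*t - 17) - 6*t - 1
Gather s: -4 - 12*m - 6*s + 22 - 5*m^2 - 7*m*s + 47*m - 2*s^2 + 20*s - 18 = -5*m^2 + 35*m - 2*s^2 + s*(14 - 7*m)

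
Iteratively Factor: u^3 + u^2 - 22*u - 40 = (u + 4)*(u^2 - 3*u - 10) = (u - 5)*(u + 4)*(u + 2)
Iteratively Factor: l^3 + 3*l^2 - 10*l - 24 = (l + 4)*(l^2 - l - 6) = (l - 3)*(l + 4)*(l + 2)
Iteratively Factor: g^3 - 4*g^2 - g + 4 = (g + 1)*(g^2 - 5*g + 4) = (g - 1)*(g + 1)*(g - 4)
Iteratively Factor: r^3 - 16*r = (r + 4)*(r^2 - 4*r) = r*(r + 4)*(r - 4)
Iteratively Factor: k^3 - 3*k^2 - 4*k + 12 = (k + 2)*(k^2 - 5*k + 6) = (k - 2)*(k + 2)*(k - 3)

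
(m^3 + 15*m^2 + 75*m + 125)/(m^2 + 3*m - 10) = (m^2 + 10*m + 25)/(m - 2)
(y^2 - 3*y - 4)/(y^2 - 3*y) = (y^2 - 3*y - 4)/(y*(y - 3))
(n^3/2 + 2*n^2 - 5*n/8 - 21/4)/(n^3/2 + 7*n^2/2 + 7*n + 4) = (n^2 + 2*n - 21/4)/(n^2 + 5*n + 4)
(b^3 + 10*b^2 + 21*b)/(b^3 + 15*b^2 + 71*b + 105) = b/(b + 5)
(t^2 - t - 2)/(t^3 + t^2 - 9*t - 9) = (t - 2)/(t^2 - 9)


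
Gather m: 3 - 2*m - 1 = 2 - 2*m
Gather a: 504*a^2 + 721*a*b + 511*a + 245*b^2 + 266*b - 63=504*a^2 + a*(721*b + 511) + 245*b^2 + 266*b - 63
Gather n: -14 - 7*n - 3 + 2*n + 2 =-5*n - 15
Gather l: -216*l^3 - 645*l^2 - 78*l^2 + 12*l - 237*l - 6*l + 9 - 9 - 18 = -216*l^3 - 723*l^2 - 231*l - 18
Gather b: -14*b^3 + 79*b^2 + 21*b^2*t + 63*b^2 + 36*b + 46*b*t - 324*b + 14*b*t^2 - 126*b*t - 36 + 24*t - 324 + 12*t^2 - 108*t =-14*b^3 + b^2*(21*t + 142) + b*(14*t^2 - 80*t - 288) + 12*t^2 - 84*t - 360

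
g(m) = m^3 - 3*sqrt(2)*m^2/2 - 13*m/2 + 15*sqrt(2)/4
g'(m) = 3*m^2 - 3*sqrt(2)*m - 13/2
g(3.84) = 5.69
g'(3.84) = 21.45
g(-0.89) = 8.70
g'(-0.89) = -0.35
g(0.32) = 3.04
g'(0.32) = -7.55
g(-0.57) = 8.13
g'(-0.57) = -3.11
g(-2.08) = 0.65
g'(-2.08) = 15.30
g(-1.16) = 8.43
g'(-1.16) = 2.46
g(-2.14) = -0.30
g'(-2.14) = 16.32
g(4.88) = 39.28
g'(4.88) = 44.24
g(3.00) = -6.29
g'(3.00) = 7.77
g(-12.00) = -1950.17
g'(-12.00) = 476.41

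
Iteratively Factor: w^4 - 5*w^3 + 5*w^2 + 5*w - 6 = (w - 1)*(w^3 - 4*w^2 + w + 6) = (w - 1)*(w + 1)*(w^2 - 5*w + 6) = (w - 3)*(w - 1)*(w + 1)*(w - 2)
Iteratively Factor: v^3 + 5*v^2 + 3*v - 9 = (v - 1)*(v^2 + 6*v + 9) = (v - 1)*(v + 3)*(v + 3)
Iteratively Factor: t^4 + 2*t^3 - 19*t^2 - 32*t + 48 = (t - 1)*(t^3 + 3*t^2 - 16*t - 48) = (t - 4)*(t - 1)*(t^2 + 7*t + 12) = (t - 4)*(t - 1)*(t + 4)*(t + 3)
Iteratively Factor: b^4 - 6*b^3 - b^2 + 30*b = (b)*(b^3 - 6*b^2 - b + 30) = b*(b - 5)*(b^2 - b - 6) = b*(b - 5)*(b - 3)*(b + 2)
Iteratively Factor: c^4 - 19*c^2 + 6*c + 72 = (c + 4)*(c^3 - 4*c^2 - 3*c + 18) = (c + 2)*(c + 4)*(c^2 - 6*c + 9) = (c - 3)*(c + 2)*(c + 4)*(c - 3)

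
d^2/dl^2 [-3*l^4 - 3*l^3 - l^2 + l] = -36*l^2 - 18*l - 2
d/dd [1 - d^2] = -2*d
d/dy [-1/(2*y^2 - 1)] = 4*y/(2*y^2 - 1)^2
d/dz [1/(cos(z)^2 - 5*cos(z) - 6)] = (2*cos(z) - 5)*sin(z)/(sin(z)^2 + 5*cos(z) + 5)^2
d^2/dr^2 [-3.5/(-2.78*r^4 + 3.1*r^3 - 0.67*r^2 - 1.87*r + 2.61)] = ((-116.76*r^2 + 65.1*r - 4.69)*(2.78*r^4 - 3.1*r^3 + 0.67*r^2 + 1.87*r - 2.61) + 3.5*(11.12*r^3 - 9.3*r^2 + 1.34*r + 1.87)*(22.24*r^3 - 18.6*r^2 + 2.68*r + 3.74))/(2.78*r^4 - 3.1*r^3 + 0.67*r^2 + 1.87*r - 2.61)^3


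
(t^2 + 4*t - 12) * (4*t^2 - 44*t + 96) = 4*t^4 - 28*t^3 - 128*t^2 + 912*t - 1152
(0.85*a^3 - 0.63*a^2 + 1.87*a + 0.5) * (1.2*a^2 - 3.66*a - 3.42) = 1.02*a^5 - 3.867*a^4 + 1.6428*a^3 - 4.0896*a^2 - 8.2254*a - 1.71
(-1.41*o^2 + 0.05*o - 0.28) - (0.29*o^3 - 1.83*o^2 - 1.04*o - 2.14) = -0.29*o^3 + 0.42*o^2 + 1.09*o + 1.86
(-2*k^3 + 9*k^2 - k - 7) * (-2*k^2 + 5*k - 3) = 4*k^5 - 28*k^4 + 53*k^3 - 18*k^2 - 32*k + 21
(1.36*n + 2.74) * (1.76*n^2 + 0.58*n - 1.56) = 2.3936*n^3 + 5.6112*n^2 - 0.5324*n - 4.2744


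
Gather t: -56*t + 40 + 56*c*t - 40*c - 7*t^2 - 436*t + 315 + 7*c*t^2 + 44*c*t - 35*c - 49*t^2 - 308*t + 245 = -75*c + t^2*(7*c - 56) + t*(100*c - 800) + 600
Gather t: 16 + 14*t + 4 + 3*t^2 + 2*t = 3*t^2 + 16*t + 20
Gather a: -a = -a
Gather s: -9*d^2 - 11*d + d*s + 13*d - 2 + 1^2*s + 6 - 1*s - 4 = -9*d^2 + d*s + 2*d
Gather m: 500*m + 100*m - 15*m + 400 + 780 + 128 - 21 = 585*m + 1287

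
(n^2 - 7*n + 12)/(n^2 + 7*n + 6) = (n^2 - 7*n + 12)/(n^2 + 7*n + 6)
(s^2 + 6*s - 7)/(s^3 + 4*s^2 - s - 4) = (s + 7)/(s^2 + 5*s + 4)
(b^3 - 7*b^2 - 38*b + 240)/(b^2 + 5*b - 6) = (b^2 - 13*b + 40)/(b - 1)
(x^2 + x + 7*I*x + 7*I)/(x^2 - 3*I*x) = (x^2 + x + 7*I*x + 7*I)/(x*(x - 3*I))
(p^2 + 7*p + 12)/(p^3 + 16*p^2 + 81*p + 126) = (p + 4)/(p^2 + 13*p + 42)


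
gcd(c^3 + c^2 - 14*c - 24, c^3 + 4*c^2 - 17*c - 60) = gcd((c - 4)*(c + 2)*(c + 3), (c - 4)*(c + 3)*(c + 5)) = c^2 - c - 12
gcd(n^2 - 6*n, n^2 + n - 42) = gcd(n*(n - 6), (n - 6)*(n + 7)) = n - 6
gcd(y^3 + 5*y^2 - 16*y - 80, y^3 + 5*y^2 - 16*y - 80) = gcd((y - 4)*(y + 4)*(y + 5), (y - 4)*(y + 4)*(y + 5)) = y^3 + 5*y^2 - 16*y - 80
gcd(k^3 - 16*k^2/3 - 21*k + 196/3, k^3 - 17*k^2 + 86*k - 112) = k - 7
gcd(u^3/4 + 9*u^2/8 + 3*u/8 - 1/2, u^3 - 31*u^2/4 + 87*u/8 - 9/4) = 1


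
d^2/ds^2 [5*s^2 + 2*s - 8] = 10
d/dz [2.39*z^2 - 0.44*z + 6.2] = 4.78*z - 0.44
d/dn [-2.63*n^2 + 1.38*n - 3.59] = 1.38 - 5.26*n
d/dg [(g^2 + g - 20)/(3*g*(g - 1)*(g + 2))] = (-g^4 - 2*g^3 + 57*g^2 + 40*g - 40)/(3*g^2*(g^4 + 2*g^3 - 3*g^2 - 4*g + 4))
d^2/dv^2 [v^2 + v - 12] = 2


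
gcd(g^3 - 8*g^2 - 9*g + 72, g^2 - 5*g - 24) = g^2 - 5*g - 24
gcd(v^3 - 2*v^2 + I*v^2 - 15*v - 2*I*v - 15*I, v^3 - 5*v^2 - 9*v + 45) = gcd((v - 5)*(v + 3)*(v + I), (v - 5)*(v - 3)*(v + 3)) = v^2 - 2*v - 15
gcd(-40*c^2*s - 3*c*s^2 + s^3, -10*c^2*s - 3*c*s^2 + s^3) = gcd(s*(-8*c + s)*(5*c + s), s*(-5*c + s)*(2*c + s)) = s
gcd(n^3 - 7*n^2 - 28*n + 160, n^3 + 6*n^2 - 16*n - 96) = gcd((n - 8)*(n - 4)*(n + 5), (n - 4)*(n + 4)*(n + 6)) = n - 4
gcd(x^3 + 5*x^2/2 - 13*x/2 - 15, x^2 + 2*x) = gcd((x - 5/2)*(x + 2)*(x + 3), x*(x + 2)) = x + 2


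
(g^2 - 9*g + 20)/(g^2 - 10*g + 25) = (g - 4)/(g - 5)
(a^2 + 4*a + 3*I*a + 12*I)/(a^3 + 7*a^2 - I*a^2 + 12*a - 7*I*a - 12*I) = (a + 3*I)/(a^2 + a*(3 - I) - 3*I)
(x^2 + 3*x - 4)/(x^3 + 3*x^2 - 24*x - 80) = (x - 1)/(x^2 - x - 20)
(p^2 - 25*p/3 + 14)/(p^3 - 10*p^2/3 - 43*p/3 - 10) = (3*p - 7)/(3*p^2 + 8*p + 5)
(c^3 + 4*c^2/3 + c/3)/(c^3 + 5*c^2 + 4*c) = (c + 1/3)/(c + 4)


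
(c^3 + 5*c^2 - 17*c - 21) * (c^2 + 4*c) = c^5 + 9*c^4 + 3*c^3 - 89*c^2 - 84*c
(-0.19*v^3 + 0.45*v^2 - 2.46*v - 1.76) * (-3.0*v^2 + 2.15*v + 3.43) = 0.57*v^5 - 1.7585*v^4 + 7.6958*v^3 + 1.5345*v^2 - 12.2218*v - 6.0368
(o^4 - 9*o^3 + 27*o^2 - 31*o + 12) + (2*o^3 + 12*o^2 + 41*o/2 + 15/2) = o^4 - 7*o^3 + 39*o^2 - 21*o/2 + 39/2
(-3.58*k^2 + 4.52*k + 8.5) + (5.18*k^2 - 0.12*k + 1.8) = 1.6*k^2 + 4.4*k + 10.3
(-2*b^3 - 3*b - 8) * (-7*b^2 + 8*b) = 14*b^5 - 16*b^4 + 21*b^3 + 32*b^2 - 64*b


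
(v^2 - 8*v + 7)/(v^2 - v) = (v - 7)/v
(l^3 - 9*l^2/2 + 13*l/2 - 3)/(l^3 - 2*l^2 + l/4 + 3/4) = 2*(l - 2)/(2*l + 1)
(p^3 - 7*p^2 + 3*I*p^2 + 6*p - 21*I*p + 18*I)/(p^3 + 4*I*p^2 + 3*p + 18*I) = (p^2 - 7*p + 6)/(p^2 + I*p + 6)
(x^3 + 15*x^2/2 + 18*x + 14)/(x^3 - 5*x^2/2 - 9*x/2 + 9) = (2*x^2 + 11*x + 14)/(2*x^2 - 9*x + 9)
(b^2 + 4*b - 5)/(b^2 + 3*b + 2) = (b^2 + 4*b - 5)/(b^2 + 3*b + 2)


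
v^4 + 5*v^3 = v^3*(v + 5)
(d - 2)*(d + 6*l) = d^2 + 6*d*l - 2*d - 12*l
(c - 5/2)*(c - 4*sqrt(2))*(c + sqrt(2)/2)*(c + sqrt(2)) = c^4 - 5*sqrt(2)*c^3/2 - 5*c^3/2 - 11*c^2 + 25*sqrt(2)*c^2/4 - 4*sqrt(2)*c + 55*c/2 + 10*sqrt(2)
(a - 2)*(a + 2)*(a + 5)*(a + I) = a^4 + 5*a^3 + I*a^3 - 4*a^2 + 5*I*a^2 - 20*a - 4*I*a - 20*I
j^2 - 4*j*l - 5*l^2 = (j - 5*l)*(j + l)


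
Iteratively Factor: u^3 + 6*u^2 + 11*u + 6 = (u + 3)*(u^2 + 3*u + 2) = (u + 2)*(u + 3)*(u + 1)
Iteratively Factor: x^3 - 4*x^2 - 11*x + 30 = (x - 5)*(x^2 + x - 6) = (x - 5)*(x + 3)*(x - 2)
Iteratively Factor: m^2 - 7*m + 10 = (m - 5)*(m - 2)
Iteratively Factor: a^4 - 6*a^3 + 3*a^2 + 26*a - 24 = (a - 3)*(a^3 - 3*a^2 - 6*a + 8) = (a - 4)*(a - 3)*(a^2 + a - 2) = (a - 4)*(a - 3)*(a - 1)*(a + 2)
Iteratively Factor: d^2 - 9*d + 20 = (d - 5)*(d - 4)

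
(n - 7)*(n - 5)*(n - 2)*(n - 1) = n^4 - 15*n^3 + 73*n^2 - 129*n + 70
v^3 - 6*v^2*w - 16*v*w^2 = v*(v - 8*w)*(v + 2*w)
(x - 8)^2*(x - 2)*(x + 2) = x^4 - 16*x^3 + 60*x^2 + 64*x - 256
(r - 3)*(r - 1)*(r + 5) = r^3 + r^2 - 17*r + 15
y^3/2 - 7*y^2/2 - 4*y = y*(y/2 + 1/2)*(y - 8)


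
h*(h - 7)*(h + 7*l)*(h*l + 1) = h^4*l + 7*h^3*l^2 - 7*h^3*l + h^3 - 49*h^2*l^2 + 7*h^2*l - 7*h^2 - 49*h*l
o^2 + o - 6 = (o - 2)*(o + 3)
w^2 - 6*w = w*(w - 6)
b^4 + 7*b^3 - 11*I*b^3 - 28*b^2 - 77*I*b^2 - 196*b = b*(b + 7)*(b - 7*I)*(b - 4*I)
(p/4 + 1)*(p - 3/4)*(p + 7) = p^3/4 + 41*p^2/16 + 79*p/16 - 21/4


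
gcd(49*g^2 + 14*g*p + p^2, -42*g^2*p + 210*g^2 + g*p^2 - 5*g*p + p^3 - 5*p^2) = 7*g + p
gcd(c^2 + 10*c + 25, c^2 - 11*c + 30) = 1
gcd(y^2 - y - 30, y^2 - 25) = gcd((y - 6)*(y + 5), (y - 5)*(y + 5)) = y + 5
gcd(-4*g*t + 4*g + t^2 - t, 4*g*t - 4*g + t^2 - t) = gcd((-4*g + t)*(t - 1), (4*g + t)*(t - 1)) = t - 1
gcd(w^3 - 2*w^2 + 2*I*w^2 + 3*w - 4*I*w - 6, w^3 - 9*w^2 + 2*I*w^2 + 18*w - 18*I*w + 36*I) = 1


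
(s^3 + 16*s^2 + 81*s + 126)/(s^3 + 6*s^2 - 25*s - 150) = (s^2 + 10*s + 21)/(s^2 - 25)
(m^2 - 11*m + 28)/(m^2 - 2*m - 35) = (m - 4)/(m + 5)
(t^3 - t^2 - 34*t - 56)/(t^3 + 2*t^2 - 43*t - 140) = (t + 2)/(t + 5)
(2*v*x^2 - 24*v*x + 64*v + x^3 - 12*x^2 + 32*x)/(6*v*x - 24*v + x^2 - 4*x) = (2*v*x - 16*v + x^2 - 8*x)/(6*v + x)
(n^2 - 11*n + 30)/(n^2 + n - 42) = (n - 5)/(n + 7)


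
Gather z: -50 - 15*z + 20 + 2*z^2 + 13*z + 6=2*z^2 - 2*z - 24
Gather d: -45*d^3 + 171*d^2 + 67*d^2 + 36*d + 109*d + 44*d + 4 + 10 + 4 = -45*d^3 + 238*d^2 + 189*d + 18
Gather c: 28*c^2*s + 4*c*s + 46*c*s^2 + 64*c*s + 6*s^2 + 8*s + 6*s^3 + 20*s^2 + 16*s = 28*c^2*s + c*(46*s^2 + 68*s) + 6*s^3 + 26*s^2 + 24*s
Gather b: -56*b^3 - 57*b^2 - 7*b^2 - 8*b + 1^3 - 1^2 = -56*b^3 - 64*b^2 - 8*b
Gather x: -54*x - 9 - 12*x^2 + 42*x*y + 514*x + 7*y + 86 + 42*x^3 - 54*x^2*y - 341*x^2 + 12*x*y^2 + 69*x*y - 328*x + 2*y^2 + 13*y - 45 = 42*x^3 + x^2*(-54*y - 353) + x*(12*y^2 + 111*y + 132) + 2*y^2 + 20*y + 32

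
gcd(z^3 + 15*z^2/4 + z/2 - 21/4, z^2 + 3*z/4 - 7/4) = z^2 + 3*z/4 - 7/4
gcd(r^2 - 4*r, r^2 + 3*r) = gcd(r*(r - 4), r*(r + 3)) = r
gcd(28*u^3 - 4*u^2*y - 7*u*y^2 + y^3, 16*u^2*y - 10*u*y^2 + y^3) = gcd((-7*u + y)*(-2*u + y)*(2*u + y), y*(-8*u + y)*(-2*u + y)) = -2*u + y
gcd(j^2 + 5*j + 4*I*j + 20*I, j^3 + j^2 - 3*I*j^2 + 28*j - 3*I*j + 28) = j + 4*I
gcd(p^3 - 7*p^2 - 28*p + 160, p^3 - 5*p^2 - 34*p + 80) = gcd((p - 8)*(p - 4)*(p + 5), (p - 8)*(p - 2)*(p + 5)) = p^2 - 3*p - 40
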